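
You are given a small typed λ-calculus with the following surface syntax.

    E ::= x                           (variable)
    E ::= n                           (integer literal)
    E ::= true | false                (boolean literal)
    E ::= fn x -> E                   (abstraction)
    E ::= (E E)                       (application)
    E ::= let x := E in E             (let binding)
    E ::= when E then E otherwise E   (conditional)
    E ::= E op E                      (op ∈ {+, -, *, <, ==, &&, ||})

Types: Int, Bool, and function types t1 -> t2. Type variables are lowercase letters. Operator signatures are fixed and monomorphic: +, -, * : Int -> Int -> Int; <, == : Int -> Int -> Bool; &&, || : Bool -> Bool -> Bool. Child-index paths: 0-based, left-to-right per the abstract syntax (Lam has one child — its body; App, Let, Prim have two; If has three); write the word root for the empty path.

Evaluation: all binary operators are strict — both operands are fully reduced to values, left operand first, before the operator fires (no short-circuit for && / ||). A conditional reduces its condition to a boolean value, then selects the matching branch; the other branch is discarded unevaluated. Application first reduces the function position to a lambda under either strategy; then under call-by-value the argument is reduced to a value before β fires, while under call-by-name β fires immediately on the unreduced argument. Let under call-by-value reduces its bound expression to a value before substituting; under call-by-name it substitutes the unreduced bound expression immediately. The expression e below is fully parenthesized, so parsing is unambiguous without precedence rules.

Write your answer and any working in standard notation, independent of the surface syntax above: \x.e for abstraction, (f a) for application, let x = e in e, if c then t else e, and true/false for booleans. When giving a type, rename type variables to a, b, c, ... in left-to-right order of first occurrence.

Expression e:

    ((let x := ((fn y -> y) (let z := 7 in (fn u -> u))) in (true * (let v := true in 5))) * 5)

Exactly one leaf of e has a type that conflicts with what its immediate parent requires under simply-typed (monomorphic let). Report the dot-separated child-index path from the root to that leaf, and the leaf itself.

Derivation:
y : a
\y._ : a -> a
let z : Int
u : b
\u._ : b -> b
  unify a -> a ~ (b -> b) -> c
  unify a ~ b -> b
  unify b -> b ~ c
_ _ : b -> b
let x : b -> b
  unify Bool ~ Int
  FAIL: mismatch Bool ~ Int

Answer: 0.1.0 : true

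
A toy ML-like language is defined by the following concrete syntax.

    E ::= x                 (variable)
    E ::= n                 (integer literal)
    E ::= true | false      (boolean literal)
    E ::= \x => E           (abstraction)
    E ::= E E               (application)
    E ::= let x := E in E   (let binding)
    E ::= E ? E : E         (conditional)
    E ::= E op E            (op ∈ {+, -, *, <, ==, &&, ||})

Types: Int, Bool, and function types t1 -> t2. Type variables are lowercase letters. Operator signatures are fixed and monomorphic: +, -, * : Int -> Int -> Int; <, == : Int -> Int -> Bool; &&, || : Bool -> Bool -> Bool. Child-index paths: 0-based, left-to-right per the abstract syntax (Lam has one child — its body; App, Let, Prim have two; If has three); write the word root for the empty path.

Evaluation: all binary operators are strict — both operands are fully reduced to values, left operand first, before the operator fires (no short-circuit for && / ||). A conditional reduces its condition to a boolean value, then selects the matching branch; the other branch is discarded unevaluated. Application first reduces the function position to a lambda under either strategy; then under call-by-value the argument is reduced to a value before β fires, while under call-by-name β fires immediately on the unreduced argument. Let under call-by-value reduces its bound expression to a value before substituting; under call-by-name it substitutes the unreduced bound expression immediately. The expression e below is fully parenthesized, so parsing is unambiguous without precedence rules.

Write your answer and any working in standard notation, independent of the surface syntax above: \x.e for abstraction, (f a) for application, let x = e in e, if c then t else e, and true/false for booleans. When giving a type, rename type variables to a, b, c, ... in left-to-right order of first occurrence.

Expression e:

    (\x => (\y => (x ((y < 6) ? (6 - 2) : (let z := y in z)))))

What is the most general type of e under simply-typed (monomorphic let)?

Answer: (Int -> a) -> Int -> a

Derivation:
x : a
y : b
  unify b ~ Int
  unify Int ~ Int
  unify Bool ~ Bool
  unify Int ~ Int
  unify Int ~ Int
y : Int
let z : Int
z : Int
  unify Int ~ Int
  unify a ~ Int -> c
_ _ : c
\y._ : Int -> c
\x._ : (Int -> c) -> Int -> c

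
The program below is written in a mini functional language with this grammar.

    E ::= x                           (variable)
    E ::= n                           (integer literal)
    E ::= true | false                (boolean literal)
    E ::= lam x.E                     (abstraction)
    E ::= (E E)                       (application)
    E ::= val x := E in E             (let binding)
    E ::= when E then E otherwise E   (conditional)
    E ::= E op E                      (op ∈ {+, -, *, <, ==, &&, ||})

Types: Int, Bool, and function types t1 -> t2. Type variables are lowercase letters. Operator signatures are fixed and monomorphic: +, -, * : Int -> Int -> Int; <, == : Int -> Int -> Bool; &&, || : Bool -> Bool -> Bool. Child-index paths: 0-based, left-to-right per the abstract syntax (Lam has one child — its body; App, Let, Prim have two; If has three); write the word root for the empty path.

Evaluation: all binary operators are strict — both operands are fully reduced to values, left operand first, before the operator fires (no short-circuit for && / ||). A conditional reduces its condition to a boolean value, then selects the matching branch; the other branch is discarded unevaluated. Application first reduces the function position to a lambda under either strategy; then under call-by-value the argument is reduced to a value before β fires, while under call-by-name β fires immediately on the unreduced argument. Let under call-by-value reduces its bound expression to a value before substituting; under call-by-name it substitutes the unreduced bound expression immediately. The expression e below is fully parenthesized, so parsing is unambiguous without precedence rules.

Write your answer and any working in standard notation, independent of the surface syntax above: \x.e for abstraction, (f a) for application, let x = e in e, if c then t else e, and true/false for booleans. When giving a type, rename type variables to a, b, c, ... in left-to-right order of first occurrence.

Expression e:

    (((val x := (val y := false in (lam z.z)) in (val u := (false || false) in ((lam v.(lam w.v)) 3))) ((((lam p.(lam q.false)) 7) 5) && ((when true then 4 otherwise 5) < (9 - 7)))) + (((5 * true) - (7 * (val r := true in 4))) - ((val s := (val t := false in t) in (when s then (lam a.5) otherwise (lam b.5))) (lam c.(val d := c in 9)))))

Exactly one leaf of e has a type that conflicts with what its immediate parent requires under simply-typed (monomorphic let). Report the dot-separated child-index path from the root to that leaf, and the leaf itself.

Trace:
let y : Bool
z : a
\z._ : a -> a
let x : a -> a
  unify Bool ~ Bool
  unify Bool ~ Bool
let u : Bool
v : b
\w._ : c -> b
\v._ : b -> c -> b
  unify b -> c -> b ~ Int -> d
  unify b ~ Int
  unify c -> Int ~ d
_ _ : c -> Int
\q._ : f -> Bool
\p._ : e -> f -> Bool
  unify e -> f -> Bool ~ Int -> g
  unify e ~ Int
  unify f -> Bool ~ g
_ _ : f -> Bool
  unify f -> Bool ~ Int -> h
  unify f ~ Int
  unify Bool ~ h
_ _ : Bool
  unify Bool ~ Bool
  unify Bool ~ Bool
  unify Int ~ Int
  unify Int ~ Int
  unify Int ~ Int
  unify Int ~ Int
  unify Int ~ Int
  unify Bool ~ Bool
  unify c -> Int ~ Bool -> i
  unify c ~ Bool
  unify Int ~ i
_ _ : Int
  unify Int ~ Int
  unify Int ~ Int
  unify Bool ~ Int
  FAIL: mismatch Bool ~ Int

Answer: 1.0.0.1 : true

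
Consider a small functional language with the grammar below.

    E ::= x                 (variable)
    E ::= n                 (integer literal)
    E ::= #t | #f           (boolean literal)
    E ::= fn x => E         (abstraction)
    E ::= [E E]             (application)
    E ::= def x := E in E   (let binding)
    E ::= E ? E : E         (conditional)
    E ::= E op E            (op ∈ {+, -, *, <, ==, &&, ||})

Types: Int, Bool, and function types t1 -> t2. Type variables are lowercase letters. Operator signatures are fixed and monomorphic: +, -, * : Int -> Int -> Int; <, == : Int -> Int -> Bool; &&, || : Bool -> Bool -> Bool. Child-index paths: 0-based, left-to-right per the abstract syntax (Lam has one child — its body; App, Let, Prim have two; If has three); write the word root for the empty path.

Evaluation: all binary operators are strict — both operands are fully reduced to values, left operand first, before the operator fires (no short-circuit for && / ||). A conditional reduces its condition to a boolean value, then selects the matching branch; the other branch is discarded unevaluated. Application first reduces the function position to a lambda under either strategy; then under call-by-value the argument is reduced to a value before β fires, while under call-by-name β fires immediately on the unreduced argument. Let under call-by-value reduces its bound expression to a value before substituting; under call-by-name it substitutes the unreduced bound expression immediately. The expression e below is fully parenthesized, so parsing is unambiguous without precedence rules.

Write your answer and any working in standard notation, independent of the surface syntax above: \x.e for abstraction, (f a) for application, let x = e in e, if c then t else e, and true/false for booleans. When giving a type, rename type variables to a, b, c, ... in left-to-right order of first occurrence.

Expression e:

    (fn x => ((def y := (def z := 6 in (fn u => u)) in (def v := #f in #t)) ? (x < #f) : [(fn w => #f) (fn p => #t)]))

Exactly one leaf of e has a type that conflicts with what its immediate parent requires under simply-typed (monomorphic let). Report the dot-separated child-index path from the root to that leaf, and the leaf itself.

Answer: 0.1.1 : false

Trace:
let z : Int
u : b
\u._ : b -> b
let y : b -> b
let v : Bool
  unify Bool ~ Bool
x : a
  unify a ~ Int
  unify Bool ~ Int
  FAIL: mismatch Bool ~ Int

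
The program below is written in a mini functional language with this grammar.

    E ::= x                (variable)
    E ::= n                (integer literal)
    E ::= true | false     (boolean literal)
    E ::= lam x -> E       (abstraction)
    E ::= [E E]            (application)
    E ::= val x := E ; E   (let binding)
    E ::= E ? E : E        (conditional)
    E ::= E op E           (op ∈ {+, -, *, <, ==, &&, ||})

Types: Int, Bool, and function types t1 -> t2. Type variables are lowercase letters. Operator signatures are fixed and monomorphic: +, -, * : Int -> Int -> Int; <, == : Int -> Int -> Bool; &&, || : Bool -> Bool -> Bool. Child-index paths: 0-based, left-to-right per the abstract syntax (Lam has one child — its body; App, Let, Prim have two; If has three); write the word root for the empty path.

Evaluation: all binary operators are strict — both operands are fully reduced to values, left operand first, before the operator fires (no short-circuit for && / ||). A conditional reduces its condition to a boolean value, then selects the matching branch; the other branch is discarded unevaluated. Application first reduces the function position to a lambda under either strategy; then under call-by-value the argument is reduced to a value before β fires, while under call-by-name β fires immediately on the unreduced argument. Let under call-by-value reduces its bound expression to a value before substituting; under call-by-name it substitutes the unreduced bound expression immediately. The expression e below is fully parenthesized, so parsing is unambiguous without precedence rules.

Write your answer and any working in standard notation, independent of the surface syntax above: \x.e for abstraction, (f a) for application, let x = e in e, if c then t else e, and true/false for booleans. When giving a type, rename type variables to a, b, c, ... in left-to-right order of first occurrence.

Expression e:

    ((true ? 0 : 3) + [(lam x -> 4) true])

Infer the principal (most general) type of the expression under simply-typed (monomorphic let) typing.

Answer: Int

Trace:
  unify Bool ~ Bool
  unify Int ~ Int
  unify Int ~ Int
\x._ : a -> Int
  unify a -> Int ~ Bool -> b
  unify a ~ Bool
  unify Int ~ b
_ _ : Int
  unify Int ~ Int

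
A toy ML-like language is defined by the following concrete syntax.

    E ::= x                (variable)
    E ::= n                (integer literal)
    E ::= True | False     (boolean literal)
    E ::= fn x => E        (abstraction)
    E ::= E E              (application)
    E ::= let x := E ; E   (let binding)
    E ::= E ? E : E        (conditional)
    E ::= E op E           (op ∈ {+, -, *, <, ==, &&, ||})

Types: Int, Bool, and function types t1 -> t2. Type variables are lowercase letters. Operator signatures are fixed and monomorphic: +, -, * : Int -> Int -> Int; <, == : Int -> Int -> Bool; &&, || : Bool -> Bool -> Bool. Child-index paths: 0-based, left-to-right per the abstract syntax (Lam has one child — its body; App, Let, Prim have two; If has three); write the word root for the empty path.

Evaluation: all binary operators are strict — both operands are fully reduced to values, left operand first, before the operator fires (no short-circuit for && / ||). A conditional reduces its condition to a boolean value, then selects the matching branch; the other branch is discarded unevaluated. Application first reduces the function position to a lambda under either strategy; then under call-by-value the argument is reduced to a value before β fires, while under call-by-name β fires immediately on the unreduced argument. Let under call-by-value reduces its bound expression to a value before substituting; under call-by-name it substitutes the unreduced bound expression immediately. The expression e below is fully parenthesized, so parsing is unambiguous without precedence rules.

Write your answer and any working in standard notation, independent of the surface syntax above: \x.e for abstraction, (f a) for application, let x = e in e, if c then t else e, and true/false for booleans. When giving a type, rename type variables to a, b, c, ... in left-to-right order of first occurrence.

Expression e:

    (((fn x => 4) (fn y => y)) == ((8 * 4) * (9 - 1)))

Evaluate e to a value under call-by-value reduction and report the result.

Answer: false

Trace:
step 0: (((\x.4) (\y.y)) == ((8 * 4) * (9 - 1)))
step 1: [beta@0] (4 == ((8 * 4) * (9 - 1)))
step 2: [delta@1.0] (4 == (32 * (9 - 1)))
step 3: [delta@1.1] (4 == (32 * 8))
step 4: [delta@1] (4 == 256)
step 5: [delta@root] false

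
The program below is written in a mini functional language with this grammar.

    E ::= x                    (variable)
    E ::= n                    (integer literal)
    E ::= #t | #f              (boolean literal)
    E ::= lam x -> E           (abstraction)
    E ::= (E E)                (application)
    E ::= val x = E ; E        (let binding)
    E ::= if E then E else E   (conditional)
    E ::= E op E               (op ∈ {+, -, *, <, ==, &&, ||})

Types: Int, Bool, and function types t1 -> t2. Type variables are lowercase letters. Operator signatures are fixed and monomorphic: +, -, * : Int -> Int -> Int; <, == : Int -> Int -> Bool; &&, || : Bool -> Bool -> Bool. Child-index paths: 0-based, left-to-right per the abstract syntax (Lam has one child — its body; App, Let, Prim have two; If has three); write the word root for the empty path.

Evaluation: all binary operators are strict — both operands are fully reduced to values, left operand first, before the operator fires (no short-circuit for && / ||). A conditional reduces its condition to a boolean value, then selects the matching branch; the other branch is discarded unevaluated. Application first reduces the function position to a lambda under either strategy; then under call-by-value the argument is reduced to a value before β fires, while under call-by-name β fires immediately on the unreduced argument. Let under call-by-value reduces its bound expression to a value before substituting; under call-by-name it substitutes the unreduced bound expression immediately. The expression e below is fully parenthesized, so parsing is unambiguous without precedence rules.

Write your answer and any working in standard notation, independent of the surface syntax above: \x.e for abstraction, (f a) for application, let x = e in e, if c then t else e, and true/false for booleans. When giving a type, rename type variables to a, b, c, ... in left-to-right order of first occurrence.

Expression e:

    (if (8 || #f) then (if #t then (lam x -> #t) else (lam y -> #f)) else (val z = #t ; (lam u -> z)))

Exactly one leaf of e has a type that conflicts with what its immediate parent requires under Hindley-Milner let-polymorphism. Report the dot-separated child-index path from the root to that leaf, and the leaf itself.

Answer: 0.0 : 8

Working:
  unify Int ~ Bool
  FAIL: mismatch Int ~ Bool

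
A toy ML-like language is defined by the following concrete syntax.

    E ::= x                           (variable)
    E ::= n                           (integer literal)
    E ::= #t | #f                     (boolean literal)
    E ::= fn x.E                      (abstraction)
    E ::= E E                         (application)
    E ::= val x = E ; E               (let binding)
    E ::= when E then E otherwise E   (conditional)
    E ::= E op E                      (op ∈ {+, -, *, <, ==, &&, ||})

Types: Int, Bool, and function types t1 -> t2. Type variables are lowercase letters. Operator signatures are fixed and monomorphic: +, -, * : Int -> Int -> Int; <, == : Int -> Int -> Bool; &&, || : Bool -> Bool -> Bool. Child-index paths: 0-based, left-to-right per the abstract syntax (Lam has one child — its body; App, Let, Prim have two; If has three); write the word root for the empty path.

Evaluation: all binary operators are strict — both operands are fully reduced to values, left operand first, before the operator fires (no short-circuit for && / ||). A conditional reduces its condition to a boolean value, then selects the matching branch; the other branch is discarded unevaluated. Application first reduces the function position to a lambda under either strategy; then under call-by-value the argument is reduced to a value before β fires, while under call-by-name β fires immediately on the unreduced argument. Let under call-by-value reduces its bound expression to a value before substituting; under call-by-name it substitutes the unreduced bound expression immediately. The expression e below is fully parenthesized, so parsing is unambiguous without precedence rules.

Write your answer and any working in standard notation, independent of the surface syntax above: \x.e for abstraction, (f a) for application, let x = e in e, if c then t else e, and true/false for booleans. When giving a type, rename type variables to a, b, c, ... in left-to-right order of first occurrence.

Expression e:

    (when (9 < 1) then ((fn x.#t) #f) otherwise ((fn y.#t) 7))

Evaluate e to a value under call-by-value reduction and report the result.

Derivation:
step 0: (if (9 < 1) then ((\x.true) false) else ((\y.true) 7))
step 1: [delta@0] (if false then ((\x.true) false) else ((\y.true) 7))
step 2: [if@root] ((\y.true) 7)
step 3: [beta@root] true

Answer: true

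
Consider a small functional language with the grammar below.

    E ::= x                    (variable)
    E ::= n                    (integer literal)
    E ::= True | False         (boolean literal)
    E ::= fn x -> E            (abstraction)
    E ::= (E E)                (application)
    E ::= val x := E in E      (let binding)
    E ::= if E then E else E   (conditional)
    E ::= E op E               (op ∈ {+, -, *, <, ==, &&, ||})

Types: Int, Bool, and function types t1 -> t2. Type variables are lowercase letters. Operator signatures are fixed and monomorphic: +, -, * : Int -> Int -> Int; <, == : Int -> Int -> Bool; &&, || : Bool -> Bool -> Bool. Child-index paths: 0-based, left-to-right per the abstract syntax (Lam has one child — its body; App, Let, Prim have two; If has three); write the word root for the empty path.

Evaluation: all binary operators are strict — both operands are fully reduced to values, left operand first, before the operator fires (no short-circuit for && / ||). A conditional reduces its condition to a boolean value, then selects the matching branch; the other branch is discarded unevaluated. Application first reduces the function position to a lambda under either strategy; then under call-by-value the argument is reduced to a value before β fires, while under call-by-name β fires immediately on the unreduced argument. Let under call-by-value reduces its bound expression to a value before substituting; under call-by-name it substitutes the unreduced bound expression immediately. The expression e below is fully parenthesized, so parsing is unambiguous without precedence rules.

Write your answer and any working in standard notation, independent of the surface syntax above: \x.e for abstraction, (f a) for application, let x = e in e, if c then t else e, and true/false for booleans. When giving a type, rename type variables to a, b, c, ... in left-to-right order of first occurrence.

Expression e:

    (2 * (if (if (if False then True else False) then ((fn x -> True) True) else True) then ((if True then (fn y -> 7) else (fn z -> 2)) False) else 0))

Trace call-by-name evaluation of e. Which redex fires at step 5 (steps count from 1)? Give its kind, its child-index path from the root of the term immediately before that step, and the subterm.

Answer: beta at 1 : ((\y.7) false)

Trace:
step 0: (2 * (if (if (if false then true else false) then ((\x.true) true) else true) then ((if true then (\y.7) else (\z.2)) false) else 0))
step 1: [if@1.0.0] (2 * (if (if false then ((\x.true) true) else true) then ((if true then (\y.7) else (\z.2)) false) else 0))
step 2: [if@1.0] (2 * (if true then ((if true then (\y.7) else (\z.2)) false) else 0))
step 3: [if@1] (2 * ((if true then (\y.7) else (\z.2)) false))
step 4: [if@1.0] (2 * ((\y.7) false))
step 5: [beta@1] (2 * 7)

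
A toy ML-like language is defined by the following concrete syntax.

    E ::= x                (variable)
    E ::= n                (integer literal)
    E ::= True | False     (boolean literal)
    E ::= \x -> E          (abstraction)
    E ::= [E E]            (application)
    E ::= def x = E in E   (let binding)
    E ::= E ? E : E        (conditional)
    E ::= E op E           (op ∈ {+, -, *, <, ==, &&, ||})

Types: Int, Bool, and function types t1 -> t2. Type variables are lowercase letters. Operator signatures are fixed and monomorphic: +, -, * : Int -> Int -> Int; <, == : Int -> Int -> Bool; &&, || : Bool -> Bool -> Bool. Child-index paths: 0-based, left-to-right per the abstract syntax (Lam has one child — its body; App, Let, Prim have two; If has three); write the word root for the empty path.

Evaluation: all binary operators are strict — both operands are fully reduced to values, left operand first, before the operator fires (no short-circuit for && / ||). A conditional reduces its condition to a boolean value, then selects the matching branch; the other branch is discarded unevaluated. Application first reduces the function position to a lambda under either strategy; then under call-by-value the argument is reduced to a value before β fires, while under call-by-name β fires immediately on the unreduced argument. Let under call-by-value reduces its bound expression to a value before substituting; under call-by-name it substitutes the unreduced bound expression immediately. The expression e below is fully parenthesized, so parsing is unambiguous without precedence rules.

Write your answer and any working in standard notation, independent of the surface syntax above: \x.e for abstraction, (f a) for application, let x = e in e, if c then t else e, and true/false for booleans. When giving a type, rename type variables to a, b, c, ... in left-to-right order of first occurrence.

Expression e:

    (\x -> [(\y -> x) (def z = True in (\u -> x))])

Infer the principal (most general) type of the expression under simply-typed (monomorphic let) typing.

Trace:
x : a
\y._ : b -> a
let z : Bool
x : a
\u._ : c -> a
  unify b -> a ~ (c -> a) -> d
  unify b ~ c -> a
  unify a ~ d
_ _ : d
\x._ : d -> d

Answer: a -> a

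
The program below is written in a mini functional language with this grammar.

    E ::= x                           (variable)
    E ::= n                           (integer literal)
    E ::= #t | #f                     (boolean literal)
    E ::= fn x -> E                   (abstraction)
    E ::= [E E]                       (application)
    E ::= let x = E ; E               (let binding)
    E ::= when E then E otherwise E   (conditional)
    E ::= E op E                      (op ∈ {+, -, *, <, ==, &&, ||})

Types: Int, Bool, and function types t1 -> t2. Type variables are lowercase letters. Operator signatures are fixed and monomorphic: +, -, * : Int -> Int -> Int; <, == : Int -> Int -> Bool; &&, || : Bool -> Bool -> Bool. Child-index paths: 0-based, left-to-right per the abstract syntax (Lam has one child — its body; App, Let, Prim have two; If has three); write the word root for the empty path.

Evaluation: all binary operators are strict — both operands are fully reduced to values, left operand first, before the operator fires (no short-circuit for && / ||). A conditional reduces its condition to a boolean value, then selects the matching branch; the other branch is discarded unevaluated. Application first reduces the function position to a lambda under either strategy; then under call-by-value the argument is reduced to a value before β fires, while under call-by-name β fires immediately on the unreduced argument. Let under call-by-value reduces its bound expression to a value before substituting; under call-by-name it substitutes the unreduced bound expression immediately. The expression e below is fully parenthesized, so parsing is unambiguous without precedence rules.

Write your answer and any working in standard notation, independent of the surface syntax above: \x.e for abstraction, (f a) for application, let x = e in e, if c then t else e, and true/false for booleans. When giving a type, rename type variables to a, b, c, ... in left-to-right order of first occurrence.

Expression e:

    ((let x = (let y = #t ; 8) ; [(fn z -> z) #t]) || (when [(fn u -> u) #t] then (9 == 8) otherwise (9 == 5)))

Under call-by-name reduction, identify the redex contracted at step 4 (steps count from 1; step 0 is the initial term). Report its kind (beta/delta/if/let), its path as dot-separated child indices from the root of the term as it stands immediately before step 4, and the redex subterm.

Derivation:
step 0: ((let x = (let y = true in 8) in ((\z.z) true)) || (if ((\u.u) true) then (9 == 8) else (9 == 5)))
step 1: [let@0] (((\z.z) true) || (if ((\u.u) true) then (9 == 8) else (9 == 5)))
step 2: [beta@0] (true || (if ((\u.u) true) then (9 == 8) else (9 == 5)))
step 3: [beta@1.0] (true || (if true then (9 == 8) else (9 == 5)))
step 4: [if@1] (true || (9 == 8))

Answer: if at 1 : (if true then (9 == 8) else (9 == 5))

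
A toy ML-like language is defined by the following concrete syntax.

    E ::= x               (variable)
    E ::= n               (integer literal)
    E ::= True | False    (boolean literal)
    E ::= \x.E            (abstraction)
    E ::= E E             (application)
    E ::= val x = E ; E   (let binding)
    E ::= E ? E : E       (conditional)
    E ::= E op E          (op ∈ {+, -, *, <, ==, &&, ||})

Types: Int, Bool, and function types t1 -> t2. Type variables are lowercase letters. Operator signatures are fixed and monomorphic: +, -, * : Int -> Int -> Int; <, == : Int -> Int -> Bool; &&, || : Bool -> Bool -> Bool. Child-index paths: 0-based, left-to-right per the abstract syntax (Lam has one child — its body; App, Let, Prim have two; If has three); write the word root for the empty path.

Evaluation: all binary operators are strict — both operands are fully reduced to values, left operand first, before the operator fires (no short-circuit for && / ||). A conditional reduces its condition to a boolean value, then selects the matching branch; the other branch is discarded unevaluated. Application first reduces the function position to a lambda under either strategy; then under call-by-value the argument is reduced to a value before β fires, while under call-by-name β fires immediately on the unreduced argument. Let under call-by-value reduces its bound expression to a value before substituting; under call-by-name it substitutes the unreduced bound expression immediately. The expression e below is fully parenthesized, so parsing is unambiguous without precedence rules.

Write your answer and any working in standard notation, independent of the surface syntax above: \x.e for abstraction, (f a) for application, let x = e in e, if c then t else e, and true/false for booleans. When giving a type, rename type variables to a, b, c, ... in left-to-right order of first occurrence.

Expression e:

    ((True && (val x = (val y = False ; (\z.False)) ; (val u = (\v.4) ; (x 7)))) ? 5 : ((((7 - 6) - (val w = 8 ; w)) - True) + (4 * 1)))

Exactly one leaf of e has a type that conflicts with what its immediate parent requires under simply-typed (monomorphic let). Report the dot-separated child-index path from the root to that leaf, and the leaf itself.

Derivation:
  unify Bool ~ Bool
let y : Bool
\z._ : a -> Bool
let x : a -> Bool
\v._ : b -> Int
let u : b -> Int
x : a -> Bool
  unify a -> Bool ~ Int -> c
  unify a ~ Int
  unify Bool ~ c
_ _ : Bool
  unify Bool ~ Bool
  unify Bool ~ Bool
  unify Int ~ Int
  unify Int ~ Int
  unify Int ~ Int
let w : Int
w : Int
  unify Int ~ Int
  unify Int ~ Int
  unify Bool ~ Int
  FAIL: mismatch Bool ~ Int

Answer: 2.0.1 : true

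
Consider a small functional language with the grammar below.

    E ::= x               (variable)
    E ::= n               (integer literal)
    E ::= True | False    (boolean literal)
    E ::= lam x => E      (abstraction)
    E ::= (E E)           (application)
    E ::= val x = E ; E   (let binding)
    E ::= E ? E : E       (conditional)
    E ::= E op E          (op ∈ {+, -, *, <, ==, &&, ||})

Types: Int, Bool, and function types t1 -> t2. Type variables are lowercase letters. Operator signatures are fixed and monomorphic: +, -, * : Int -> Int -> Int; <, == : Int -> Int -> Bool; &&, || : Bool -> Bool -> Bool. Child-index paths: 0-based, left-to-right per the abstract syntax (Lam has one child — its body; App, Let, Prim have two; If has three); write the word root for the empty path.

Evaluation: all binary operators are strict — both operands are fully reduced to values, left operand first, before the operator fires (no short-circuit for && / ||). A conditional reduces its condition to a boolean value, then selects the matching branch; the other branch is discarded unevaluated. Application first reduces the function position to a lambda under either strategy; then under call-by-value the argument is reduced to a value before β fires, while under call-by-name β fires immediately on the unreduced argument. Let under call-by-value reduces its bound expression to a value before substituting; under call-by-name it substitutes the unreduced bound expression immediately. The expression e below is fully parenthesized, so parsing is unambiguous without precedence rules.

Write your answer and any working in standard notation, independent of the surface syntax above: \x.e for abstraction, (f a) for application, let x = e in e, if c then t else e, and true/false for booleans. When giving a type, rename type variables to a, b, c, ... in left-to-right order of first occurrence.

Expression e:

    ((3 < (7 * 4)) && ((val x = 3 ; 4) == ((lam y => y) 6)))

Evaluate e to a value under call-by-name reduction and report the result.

Answer: false

Trace:
step 0: ((3 < (7 * 4)) && ((let x = 3 in 4) == ((\y.y) 6)))
step 1: [delta@0.1] ((3 < 28) && ((let x = 3 in 4) == ((\y.y) 6)))
step 2: [delta@0] (true && ((let x = 3 in 4) == ((\y.y) 6)))
step 3: [let@1.0] (true && (4 == ((\y.y) 6)))
step 4: [beta@1.1] (true && (4 == 6))
step 5: [delta@1] (true && false)
step 6: [delta@root] false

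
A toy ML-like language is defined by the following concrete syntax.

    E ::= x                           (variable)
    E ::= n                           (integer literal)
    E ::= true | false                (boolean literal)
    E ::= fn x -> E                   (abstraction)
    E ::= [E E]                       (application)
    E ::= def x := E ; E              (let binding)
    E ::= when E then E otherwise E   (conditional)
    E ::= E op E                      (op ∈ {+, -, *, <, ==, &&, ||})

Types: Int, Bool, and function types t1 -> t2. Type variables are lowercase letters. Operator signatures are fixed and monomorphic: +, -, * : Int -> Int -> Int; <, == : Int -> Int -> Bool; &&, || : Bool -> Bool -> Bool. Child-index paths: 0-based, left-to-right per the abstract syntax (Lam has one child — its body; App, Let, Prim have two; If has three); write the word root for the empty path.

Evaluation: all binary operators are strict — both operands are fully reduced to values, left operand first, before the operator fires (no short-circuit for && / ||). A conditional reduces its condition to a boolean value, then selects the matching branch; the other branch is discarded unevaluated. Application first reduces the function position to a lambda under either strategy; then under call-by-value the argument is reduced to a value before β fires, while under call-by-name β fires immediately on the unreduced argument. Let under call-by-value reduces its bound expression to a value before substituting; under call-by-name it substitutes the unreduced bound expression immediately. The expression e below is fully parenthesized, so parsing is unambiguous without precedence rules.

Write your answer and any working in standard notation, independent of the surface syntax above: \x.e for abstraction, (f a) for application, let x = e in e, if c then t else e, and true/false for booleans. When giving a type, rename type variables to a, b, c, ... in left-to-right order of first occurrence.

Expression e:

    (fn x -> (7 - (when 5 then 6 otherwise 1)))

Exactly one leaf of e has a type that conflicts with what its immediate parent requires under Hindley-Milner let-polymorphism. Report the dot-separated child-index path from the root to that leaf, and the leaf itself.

Working:
  unify Int ~ Int
  unify Int ~ Bool
  FAIL: mismatch Int ~ Bool

Answer: 0.1.0 : 5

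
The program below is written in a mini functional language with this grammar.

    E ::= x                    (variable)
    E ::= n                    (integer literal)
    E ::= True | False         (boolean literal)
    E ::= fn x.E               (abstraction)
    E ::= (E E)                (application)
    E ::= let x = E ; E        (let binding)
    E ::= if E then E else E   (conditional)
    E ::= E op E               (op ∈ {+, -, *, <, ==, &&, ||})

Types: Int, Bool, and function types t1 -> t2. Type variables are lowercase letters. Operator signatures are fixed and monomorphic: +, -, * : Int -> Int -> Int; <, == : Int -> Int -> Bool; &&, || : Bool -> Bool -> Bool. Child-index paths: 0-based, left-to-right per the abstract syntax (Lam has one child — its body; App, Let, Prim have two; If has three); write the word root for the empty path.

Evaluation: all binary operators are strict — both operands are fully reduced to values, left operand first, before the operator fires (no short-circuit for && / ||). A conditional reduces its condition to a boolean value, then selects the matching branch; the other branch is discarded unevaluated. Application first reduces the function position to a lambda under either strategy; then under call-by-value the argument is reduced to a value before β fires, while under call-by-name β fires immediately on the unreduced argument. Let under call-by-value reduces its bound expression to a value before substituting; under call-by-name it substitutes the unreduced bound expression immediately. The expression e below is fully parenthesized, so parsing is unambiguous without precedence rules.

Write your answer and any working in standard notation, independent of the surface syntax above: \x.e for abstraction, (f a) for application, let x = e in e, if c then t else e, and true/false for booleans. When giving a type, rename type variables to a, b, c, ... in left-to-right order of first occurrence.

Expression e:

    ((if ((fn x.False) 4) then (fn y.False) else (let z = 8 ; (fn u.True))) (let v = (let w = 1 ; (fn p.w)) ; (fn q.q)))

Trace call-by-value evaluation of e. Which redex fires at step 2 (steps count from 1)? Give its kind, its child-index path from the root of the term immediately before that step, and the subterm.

Answer: if at 0 : (if false then (\y.false) else (let z = 8 in (\u.true)))

Working:
step 0: ((if ((\x.false) 4) then (\y.false) else (let z = 8 in (\u.true))) (let v = (let w = 1 in (\p.w)) in (\q.q)))
step 1: [beta@0.0] ((if false then (\y.false) else (let z = 8 in (\u.true))) (let v = (let w = 1 in (\p.w)) in (\q.q)))
step 2: [if@0] ((let z = 8 in (\u.true)) (let v = (let w = 1 in (\p.w)) in (\q.q)))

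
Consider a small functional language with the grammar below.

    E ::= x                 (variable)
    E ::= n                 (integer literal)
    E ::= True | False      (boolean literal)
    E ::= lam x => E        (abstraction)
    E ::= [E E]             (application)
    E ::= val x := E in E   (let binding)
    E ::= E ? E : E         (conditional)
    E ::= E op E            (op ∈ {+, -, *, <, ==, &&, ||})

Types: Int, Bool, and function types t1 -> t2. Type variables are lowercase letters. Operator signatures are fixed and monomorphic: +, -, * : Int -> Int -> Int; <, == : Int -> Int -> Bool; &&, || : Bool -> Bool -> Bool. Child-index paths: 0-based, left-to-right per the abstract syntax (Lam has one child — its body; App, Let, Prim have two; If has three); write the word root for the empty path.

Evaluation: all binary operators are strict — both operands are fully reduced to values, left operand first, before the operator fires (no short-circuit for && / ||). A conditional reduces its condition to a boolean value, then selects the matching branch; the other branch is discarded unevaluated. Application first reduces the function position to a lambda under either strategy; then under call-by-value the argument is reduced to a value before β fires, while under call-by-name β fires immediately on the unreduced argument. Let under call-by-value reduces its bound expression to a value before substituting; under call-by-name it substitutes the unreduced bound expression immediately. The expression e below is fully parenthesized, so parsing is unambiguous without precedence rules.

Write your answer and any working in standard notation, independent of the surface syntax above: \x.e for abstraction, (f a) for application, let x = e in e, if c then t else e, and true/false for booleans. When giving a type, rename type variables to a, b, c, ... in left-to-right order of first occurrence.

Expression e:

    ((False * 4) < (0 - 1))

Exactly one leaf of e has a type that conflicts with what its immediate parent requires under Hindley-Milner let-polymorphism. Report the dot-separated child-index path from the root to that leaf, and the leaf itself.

Answer: 0.0 : false

Working:
  unify Bool ~ Int
  FAIL: mismatch Bool ~ Int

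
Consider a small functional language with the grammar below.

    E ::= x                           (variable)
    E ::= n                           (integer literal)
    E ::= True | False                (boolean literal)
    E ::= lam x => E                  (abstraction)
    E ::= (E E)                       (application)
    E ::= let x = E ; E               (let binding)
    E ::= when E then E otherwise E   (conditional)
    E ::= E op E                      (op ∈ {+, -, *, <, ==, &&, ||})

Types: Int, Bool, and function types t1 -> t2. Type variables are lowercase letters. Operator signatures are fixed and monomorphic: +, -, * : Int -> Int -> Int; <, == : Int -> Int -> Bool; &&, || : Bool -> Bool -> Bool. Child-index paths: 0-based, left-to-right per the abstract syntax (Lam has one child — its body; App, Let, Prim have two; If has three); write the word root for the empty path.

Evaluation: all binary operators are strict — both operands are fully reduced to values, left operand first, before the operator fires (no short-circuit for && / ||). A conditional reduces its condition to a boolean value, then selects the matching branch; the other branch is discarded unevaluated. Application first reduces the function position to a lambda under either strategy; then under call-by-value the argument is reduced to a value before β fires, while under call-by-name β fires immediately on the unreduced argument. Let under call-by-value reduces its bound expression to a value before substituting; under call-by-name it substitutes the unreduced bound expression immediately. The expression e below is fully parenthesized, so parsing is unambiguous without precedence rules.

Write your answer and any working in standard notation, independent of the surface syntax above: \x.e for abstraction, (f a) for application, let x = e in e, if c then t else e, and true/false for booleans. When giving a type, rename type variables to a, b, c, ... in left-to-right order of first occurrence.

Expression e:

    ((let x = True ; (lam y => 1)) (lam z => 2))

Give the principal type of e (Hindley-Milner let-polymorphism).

Answer: Int

Working:
let x : Bool
\y._ : a -> Int
\z._ : b -> Int
  unify a -> Int ~ (b -> Int) -> c
  unify a ~ b -> Int
  unify Int ~ c
_ _ : Int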